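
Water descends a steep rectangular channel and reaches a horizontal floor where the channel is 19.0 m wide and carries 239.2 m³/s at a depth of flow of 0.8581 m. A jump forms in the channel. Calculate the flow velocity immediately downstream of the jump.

q = Q/b = 239.2/19.0 = 12.59 m²/s; V₁ = q/y₁ = 14.67 m/s. Fr₁ = V₁/√(g·y₁) = 5.057.
Conjugate-depth relation: y₂/y₁ = ½[√(1 + 8Fr₁²) − 1] = ½[√205.56 − 1] = 6.669.
y₂ = 6.669 × 0.8581 = 5.722 m.
V₂ = q/y₂ = 12.59/5.722 = 2.200 m/s.

V₂ = 2.200 m/s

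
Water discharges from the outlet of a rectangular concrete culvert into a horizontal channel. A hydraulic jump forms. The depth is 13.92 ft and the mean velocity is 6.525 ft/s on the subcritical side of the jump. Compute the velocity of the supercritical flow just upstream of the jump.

Fr₂ = V₂/√(g·y₂) = 6.525/√(32.2×13.92) = 0.3082.
The Bélanger relation is symmetric: y₁/y₂ = ½[√(1 + 8Fr₂²) − 1] = ½[√1.7599 − 1] = 0.1633.
y₁ = 0.1633 × 13.92 = 2.273 ft.
V₁ = q/y₁ = 90.83/2.273 = 39.96 ft/s.

V₁ = 39.96 ft/s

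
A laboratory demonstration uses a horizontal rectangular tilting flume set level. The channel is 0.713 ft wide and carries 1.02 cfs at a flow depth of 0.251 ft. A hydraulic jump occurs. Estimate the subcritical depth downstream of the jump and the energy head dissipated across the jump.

y₂ = 0.597 ft; ΔE = 0.0692 ft

q = Q/b = 1.02/0.713 = 1.43 ft²/s; V₁ = q/y₁ = 5.70 ft/s. Fr₁ = V₁/√(g·y₁) = 2.00.
By Bélanger, y₂/y₁ = ½[√(1 + 8Fr₁²) − 1] = ½[√33.15 − 1] = 2.38.
y₂ = 2.38 × 0.251 = 0.597 ft.
V₂ = q/y₂ = 1.43/0.597 = 2.40 ft/s. E₁ = y₁ + V₁²/2g = 0.755 ft; E₂ = y₂ + V₂²/2g = 0.686 ft. ΔE = E₁ − E₂ = 0.0692 ft.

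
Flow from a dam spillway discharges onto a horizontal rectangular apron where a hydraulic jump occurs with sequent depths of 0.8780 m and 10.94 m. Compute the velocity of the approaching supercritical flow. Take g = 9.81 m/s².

For a rectangular channel the momentum equation gives q² = ½·g·y₁·y₂·(y₁ + y₂) = ½×9.81×0.8780×10.94×11.82 = 556.8.
q = √556.8 = 23.60 m²/s.
V₁ = q/y₁ = 23.60/0.8780 = 26.88 m/s.

V₁ = 26.88 m/s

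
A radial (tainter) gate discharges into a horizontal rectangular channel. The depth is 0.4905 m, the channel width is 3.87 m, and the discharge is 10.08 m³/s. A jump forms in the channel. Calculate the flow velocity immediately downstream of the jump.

q = Q/b = 10.08/3.87 = 2.605 m²/s; V₁ = q/y₁ = 5.310 m/s. Fr₁ = V₁/√(g·y₁) = 2.421.
Sequent-depth ratio: y₂/y₁ = ½[√(1 + 8Fr₁²) − 1] = ½[√47.882 − 1] = 2.960.
y₂ = 2.960 × 0.4905 = 1.452 m.
V₂ = q/y₂ = 2.605/1.452 = 1.794 m/s.

V₂ = 1.794 m/s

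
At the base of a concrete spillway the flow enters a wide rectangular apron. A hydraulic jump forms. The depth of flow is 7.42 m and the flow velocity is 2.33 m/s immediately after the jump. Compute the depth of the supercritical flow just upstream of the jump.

Fr₂ = V₂/√(g·y₂) = 2.33/√(9.81×7.42) = 0.273.
Since the conjugate-depth ratio holds either way, y₁/y₂ = ½[√(1 + 8Fr₂²) − 1] = ½[√1.597 − 1] = 0.132.
y₁ = 0.132 × 7.42 = 0.978 m.

y₁ = 0.978 m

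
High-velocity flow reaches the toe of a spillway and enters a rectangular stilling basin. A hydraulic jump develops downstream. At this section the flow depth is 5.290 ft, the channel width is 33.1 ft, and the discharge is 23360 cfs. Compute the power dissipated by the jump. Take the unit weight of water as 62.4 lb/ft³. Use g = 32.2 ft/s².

P = 546944 hp

q = Q/b = 23360/33.1 = 705.7 ft²/s; V₁ = q/y₁ = 133.4 ft/s. Fr₁ = V₁/√(g·y₁) = 10.22.
Sequent-depth ratio: y₂/y₁ = ½[√(1 + 8Fr₁²) − 1] = ½[√836.90 − 1] = 13.96.
y₂ = 13.96 × 5.290 = 73.87 ft.
Head loss: ΔE = (y₂ − y₁)³/(4y₁y₂) = (73.87 − 5.290)³/(4×5.290×73.87) = 322589/1563 = 206.4 ft.
P = γ·Q·ΔE/550 = 62.4 × 23360 × 206.4 / 550 = 546944 hp.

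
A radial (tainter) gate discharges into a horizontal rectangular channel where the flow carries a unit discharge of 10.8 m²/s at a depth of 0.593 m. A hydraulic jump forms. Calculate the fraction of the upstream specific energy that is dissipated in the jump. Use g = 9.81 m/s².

V₁ = q/y₁ = 10.8/0.593 = 18.2 m/s. Fr₁ = V₁/√(g·y₁) = 18.2/√(9.81×0.593) = 7.55.
By Bélanger, y₂/y₁ = ½[√(1 + 8Fr₁²) − 1] = ½[√457.1 − 1] = 10.2.
y₂ = 10.2 × 0.593 = 6.04 m.
E₁ = y₁ + V₁²/2g = 17.5 m. ΔE = (y₂ − y₁)³/(4y₁y₂) = 11.3 m. ΔE/E₁ = 11.3/17.5 = 0.645.

ΔE/E₁ = 0.645 (64.5%)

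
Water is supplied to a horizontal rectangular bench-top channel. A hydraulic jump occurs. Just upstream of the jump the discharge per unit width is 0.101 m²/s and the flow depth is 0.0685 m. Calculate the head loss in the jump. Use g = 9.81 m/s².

ΔE = 0.0107 m

V₁ = q/y₁ = 0.101/0.0685 = 1.47 m/s. Fr₁ = V₁/√(g·y₁) = 1.47/√(9.81×0.0685) = 1.80.
Bélanger equation: y₂/y₁ = ½[√(1 + 8Fr₁²) − 1] = ½[√26.88 − 1] = 2.09.
y₂ = 2.09 × 0.0685 = 0.143 m.
V₂ = q/y₂ = 0.101/0.143 = 0.705 m/s. E₁ = y₁ + V₁²/2g = 0.179 m; E₂ = y₂ + V₂²/2g = 0.169 m. ΔE = E₁ − E₂ = 0.0107 m.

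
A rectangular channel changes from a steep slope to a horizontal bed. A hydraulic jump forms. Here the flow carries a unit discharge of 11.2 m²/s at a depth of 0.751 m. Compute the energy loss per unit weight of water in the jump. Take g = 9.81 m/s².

ΔE = 6.40 m

V₁ = q/y₁ = 11.2/0.751 = 14.9 m/s. Fr₁ = V₁/√(g·y₁) = 14.9/√(9.81×0.751) = 5.49.
From the momentum equation for a rectangular channel, y₂/y₁ = ½[√(1 + 8Fr₁²) − 1] = ½[√242.5 − 1] = 7.29.
y₂ = 7.29 × 0.751 = 5.47 m.
V₂ = q/y₂ = 11.2/5.47 = 2.05 m/s. E₁ = y₁ + V₁²/2g = 12.1 m; E₂ = y₂ + V₂²/2g = 5.69 m. ΔE = E₁ − E₂ = 6.40 m.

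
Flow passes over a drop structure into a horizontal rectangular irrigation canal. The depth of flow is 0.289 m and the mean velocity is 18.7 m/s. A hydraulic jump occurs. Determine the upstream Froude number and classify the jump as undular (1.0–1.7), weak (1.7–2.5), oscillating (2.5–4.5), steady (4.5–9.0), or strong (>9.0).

Fr₁ = V₁/√(g·y₁) = 18.7/√(9.81×0.289) = 11.1.
Fr₁ = 11.1 lies in the strong range.

Fr₁ = 11.1; strong jump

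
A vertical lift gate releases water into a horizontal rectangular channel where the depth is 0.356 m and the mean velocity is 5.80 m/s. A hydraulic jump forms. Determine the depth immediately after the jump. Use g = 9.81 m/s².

y₂ = 1.39 m

Fr₁ = V₁/√(g·y₁) = 5.80/√(9.81×0.356) = 3.10.
By Bélanger, y₂/y₁ = ½[√(1 + 8Fr₁²) − 1] = ½[√78.06 − 1] = 3.92.
y₂ = 3.92 × 0.356 = 1.39 m.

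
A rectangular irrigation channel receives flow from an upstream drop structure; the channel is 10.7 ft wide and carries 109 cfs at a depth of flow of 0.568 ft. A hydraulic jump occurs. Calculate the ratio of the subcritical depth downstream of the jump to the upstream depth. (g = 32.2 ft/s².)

q = Q/b = 109/10.7 = 10.2 ft²/s; V₁ = q/y₁ = 17.9 ft/s. Fr₁ = V₁/√(g·y₁) = 4.19.
Bélanger equation: y₂/y₁ = ½[√(1 + 8Fr₁²) − 1] = ½[√141.7 − 1] = 5.45.

y₂/y₁ = 5.45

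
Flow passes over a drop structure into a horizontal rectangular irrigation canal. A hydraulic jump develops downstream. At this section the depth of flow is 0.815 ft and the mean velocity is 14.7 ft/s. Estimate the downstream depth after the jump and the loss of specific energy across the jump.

y₂ = 2.92 ft; ΔE = 0.985 ft

Fr₁ = V₁/√(g·y₁) = 14.7/√(32.2×0.815) = 2.87.
Conjugate-depth relation: y₂/y₁ = ½[√(1 + 8Fr₁²) − 1] = ½[√66.87 − 1] = 3.59.
y₂ = 3.59 × 0.815 = 2.92 ft.
Head loss: ΔE = (y₂ − y₁)³/(4y₁y₂) = (2.92 − 0.815)³/(4×0.815×2.92) = 9.39/9.54 = 0.985 ft.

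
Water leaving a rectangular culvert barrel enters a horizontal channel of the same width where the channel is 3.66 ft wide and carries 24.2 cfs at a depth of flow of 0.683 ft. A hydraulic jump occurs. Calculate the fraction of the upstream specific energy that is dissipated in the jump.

q = Q/b = 24.2/3.66 = 6.61 ft²/s; V₁ = q/y₁ = 9.68 ft/s. Fr₁ = V₁/√(g·y₁) = 2.06.
From the momentum equation for a rectangular channel, y₂/y₁ = ½[√(1 + 8Fr₁²) − 1] = ½[√35.09 − 1] = 2.46.
y₂ = 2.46 × 0.683 = 1.68 ft.
E₁ = y₁ + V₁²/2g = 2.14 ft. ΔE = (y₂ − y₁)³/(4y₁y₂) = 0.217 ft. ΔE/E₁ = 0.217/2.14 = 0.101.

ΔE/E₁ = 0.101 (10.1%)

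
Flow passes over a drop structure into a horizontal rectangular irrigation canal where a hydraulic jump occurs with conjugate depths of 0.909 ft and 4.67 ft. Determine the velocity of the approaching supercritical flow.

V₁ = 21.5 ft/s

For a rectangular channel the momentum equation gives q² = ½·g·y₁·y₂·(y₁ + y₂) = ½×32.2×0.909×4.67×5.58 = 381.
q = √381 = 19.5 ft²/s.
V₁ = q/y₁ = 19.5/0.909 = 21.5 ft/s.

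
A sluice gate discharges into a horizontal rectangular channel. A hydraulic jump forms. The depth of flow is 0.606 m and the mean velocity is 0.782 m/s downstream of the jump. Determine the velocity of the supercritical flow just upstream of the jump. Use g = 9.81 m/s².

V₁ = 4.47 m/s

Fr₂ = V₂/√(g·y₂) = 0.782/√(9.81×0.606) = 0.321.
From the momentum equation (using Fr₂), y₁/y₂ = ½[√(1 + 8Fr₂²) − 1] = ½[√1.823 − 1] = 0.175.
y₁ = 0.175 × 0.606 = 0.106 m.
V₁ = q/y₁ = 0.474/0.106 = 4.47 m/s.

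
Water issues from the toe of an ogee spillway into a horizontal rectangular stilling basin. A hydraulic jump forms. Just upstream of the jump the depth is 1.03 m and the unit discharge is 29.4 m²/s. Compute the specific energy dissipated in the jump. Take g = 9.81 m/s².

ΔE = 29.7 m

V₁ = q/y₁ = 29.4/1.03 = 28.5 m/s. Fr₁ = V₁/√(g·y₁) = 28.5/√(9.81×1.03) = 8.98.
Sequent-depth ratio: y₂/y₁ = ½[√(1 + 8Fr₁²) − 1] = ½[√646.1 − 1] = 12.2.
y₂ = 12.2 × 1.03 = 12.6 m.
V₂ = q/y₂ = 29.4/12.6 = 2.34 m/s. E₁ = y₁ + V₁²/2g = 42.6 m; E₂ = y₂ + V₂²/2g = 12.9 m. ΔE = E₁ − E₂ = 29.7 m.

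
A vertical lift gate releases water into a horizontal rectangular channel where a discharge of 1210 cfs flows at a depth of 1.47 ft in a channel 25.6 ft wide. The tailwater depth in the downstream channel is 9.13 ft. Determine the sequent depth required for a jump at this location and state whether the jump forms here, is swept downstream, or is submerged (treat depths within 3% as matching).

y₂ = 9.01 ft; the jump forms here

q = Q/b = 1210/25.6 = 47.3 ft²/s; V₁ = q/y₁ = 32.2 ft/s. Fr₁ = V₁/√(g·y₁) = 4.67.
By Bélanger, y₂/y₁ = ½[√(1 + 8Fr₁²) − 1] = ½[√175.7 − 1] = 6.13.
y₂ = 6.13 × 1.47 = 9.01 ft.
Tailwater y_tw = 9.13 ft: y_tw ≈ y₂, so the jump forms here.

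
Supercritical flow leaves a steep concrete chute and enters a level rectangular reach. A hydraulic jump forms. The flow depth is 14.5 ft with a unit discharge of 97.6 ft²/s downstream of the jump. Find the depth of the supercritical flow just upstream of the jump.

y₁ = 2.41 ft

V₂ = q/y₂ = 97.6/14.5 = 6.73 ft/s; Fr₂ = V₂/√(g·y₂) = 0.312.
From the momentum equation (using Fr₂), y₁/y₂ = ½[√(1 + 8Fr₂²) − 1] = ½[√1.776 − 1] = 0.166.
y₁ = 0.166 × 14.5 = 2.41 ft.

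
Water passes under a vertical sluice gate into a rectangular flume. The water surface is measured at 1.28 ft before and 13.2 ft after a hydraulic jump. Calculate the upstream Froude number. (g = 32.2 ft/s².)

For a rectangular channel the momentum equation gives q² = ½·g·y₁·y₂·(y₁ + y₂) = ½×32.2×1.28×13.2×14.5 = 3939.
q = √3939 = 62.8 ft²/s.
V₁ = q/y₁ = 49.0 ft/s; Fr₁ = V₁/√(g·y₁) = 7.64.

Fr₁ = 7.64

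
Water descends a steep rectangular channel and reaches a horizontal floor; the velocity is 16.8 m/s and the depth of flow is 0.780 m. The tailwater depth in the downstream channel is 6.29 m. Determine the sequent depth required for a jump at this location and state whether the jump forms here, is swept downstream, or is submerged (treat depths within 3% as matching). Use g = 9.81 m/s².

Fr₁ = V₁/√(g·y₁) = 16.8/√(9.81×0.780) = 6.07.
Conjugate-depth relation: y₂/y₁ = ½[√(1 + 8Fr₁²) − 1] = ½[√296.1 − 1] = 8.10.
y₂ = 8.10 × 0.780 = 6.32 m.
Tailwater y_tw = 6.29 m: y_tw ≈ y₂, so the jump forms here.

y₂ = 6.32 m; the jump forms here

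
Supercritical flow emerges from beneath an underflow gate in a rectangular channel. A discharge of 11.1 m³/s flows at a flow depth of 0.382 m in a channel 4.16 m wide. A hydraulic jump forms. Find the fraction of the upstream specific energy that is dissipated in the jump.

q = Q/b = 11.1/4.16 = 2.67 m²/s; V₁ = q/y₁ = 6.98 m/s. Fr₁ = V₁/√(g·y₁) = 3.61.
Sequent-depth ratio: y₂/y₁ = ½[√(1 + 8Fr₁²) − 1] = ½[√105.2 − 1] = 4.63.
y₂ = 4.63 × 0.382 = 1.77 m.
E₁ = y₁ + V₁²/2g = 2.87 m. ΔE = (y₂ − y₁)³/(4y₁y₂) = 0.985 m. ΔE/E₁ = 0.985/2.87 = 0.343.

ΔE/E₁ = 0.343 (34.3%)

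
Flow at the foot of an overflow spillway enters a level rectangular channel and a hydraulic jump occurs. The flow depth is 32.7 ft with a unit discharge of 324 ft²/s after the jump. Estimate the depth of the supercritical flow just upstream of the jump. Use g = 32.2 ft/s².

V₂ = q/y₂ = 324/32.7 = 9.91 ft/s; Fr₂ = V₂/√(g·y₂) = 0.305.
Applying the sequent-depth relation in reverse, y₁/y₂ = ½[√(1 + 8Fr₂²) − 1] = ½[√1.746 − 1] = 0.161.
y₁ = 0.161 × 32.7 = 5.25 ft.

y₁ = 5.25 ft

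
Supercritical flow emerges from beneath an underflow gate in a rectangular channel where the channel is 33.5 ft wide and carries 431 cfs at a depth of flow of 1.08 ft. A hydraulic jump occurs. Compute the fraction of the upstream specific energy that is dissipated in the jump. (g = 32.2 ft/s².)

q = Q/b = 431/33.5 = 12.9 ft²/s; V₁ = q/y₁ = 11.9 ft/s. Fr₁ = V₁/√(g·y₁) = 2.02.
Sequent-depth ratio: y₂/y₁ = ½[√(1 + 8Fr₁²) − 1] = ½[√33.65 − 1] = 2.40.
y₂ = 2.40 × 1.08 = 2.59 ft.
E₁ = y₁ + V₁²/2g = 3.28 ft. ΔE = (y₂ − y₁)³/(4y₁y₂) = 0.309 ft. ΔE/E₁ = 0.309/3.28 = 0.0941.

ΔE/E₁ = 0.0941 (9.41%)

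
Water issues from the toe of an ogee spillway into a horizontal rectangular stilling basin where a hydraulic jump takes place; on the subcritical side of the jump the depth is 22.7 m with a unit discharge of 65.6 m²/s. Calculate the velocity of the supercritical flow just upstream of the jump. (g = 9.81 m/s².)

V₁ = 41.2 m/s

V₂ = q/y₂ = 65.6/22.7 = 2.89 m/s; Fr₂ = V₂/√(g·y₂) = 0.194.
Applying the sequent-depth relation in reverse, y₁/y₂ = ½[√(1 + 8Fr₂²) − 1] = ½[√1.300 − 1] = 0.0701.
y₁ = 0.0701 × 22.7 = 1.59 m.
V₁ = q/y₁ = 65.6/1.59 = 41.2 m/s.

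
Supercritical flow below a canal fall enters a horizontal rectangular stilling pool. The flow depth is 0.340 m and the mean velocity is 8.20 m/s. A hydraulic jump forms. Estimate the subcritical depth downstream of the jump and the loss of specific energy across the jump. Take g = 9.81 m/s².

Fr₁ = V₁/√(g·y₁) = 8.20/√(9.81×0.340) = 4.49.
Bélanger equation: y₂/y₁ = ½[√(1 + 8Fr₁²) − 1] = ½[√162.3 − 1] = 5.87.
y₂ = 5.87 × 0.340 = 2.00 m.
Head loss: ΔE = (y₂ − y₁)³/(4y₁y₂) = (2.00 − 0.340)³/(4×0.340×2.00) = 4.54/2.71 = 1.67 m.

y₂ = 2.00 m; ΔE = 1.67 m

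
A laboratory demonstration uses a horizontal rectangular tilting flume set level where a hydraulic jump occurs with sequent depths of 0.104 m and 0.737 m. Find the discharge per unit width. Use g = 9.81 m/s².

For a rectangular channel the momentum equation gives q² = ½·g·y₁·y₂·(y₁ + y₂) = ½×9.81×0.104×0.737×0.841 = 0.316.
q = √0.316 = 0.562 m²/s.

q = 0.562 m²/s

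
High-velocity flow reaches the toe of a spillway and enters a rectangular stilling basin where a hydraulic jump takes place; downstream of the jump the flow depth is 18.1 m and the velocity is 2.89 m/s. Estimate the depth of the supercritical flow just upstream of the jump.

Fr₂ = V₂/√(g·y₂) = 2.89/√(9.81×18.1) = 0.217.
From the momentum equation (using Fr₂), y₁/y₂ = ½[√(1 + 8Fr₂²) − 1] = ½[√1.376 − 1] = 0.0866.
y₁ = 0.0866 × 18.1 = 1.57 m.

y₁ = 1.57 m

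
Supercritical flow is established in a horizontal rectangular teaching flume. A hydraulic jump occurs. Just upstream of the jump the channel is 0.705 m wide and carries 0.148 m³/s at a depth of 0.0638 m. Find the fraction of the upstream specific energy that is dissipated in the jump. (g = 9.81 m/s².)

ΔE/E₁ = 0.409 (40.9%)

q = Q/b = 0.148/0.705 = 0.210 m²/s; V₁ = q/y₁ = 3.29 m/s. Fr₁ = V₁/√(g·y₁) = 4.16.
Sequent-depth ratio: y₂/y₁ = ½[√(1 + 8Fr₁²) − 1] = ½[√139.4 − 1] = 5.40.
y₂ = 5.40 × 0.0638 = 0.345 m.
E₁ = y₁ + V₁²/2g = 0.616 m. ΔE = (y₂ − y₁)³/(4y₁y₂) = 0.252 m. ΔE/E₁ = 0.252/0.616 = 0.409.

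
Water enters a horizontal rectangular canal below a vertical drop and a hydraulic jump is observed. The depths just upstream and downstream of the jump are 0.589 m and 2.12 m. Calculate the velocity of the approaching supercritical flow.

V₁ = 6.92 m/s

For a rectangular channel the momentum equation gives q² = ½·g·y₁·y₂·(y₁ + y₂) = ½×9.81×0.589×2.12×2.71 = 16.6.
q = √16.6 = 4.07 m²/s.
V₁ = q/y₁ = 4.07/0.589 = 6.92 m/s.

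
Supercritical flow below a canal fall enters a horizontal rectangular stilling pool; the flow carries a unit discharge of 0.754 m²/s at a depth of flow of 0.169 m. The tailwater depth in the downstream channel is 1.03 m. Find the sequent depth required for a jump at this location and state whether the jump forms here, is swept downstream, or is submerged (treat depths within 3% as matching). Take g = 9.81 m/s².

V₁ = q/y₁ = 0.754/0.169 = 4.46 m/s. Fr₁ = V₁/√(g·y₁) = 4.46/√(9.81×0.169) = 3.47.
Bélanger equation: y₂/y₁ = ½[√(1 + 8Fr₁²) − 1] = ½[√97.05 − 1] = 4.43.
y₂ = 4.43 × 0.169 = 0.748 m.
Tailwater y_tw = 1.03 m: y_tw > y₂, so the jump is submerged.

y₂ = 0.748 m; the jump is submerged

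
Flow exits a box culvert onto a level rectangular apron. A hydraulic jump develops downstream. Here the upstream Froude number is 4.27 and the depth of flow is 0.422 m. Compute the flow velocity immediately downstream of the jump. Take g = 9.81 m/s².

Fr₁ = 4.27 (given).
By Bélanger, y₂/y₁ = ½[√(1 + 8Fr₁²) − 1] = ½[√146.9 − 1] = 5.56.
y₂ = 5.56 × 0.422 = 2.35 m.
V₁ = Fr₁·√(g·y₁) = 4.27×√(9.81×0.422) = 8.69 m/s; q = V₁·y₁ = 3.67 m²/s.
V₂ = q/y₂ = 3.67/2.35 = 1.56 m/s.

V₂ = 1.56 m/s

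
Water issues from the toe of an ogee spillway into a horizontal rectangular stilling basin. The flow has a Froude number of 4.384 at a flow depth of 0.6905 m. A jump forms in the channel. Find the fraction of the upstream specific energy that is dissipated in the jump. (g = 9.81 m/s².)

ΔE/E₁ = 0.433 (43.3%)

Fr₁ = 4.384 (given).
Bélanger equation: y₂/y₁ = ½[√(1 + 8Fr₁²) − 1] = ½[√154.76 − 1] = 5.720.
y₂ = 5.720 × 0.6905 = 3.950 m.
E₁ = y₁(1 + Fr₁²/2) = 0.6905×(1 + 4.384²/2) = 7.326 m. ΔE = (y₂ − y₁)³/(4y₁y₂) = 3.174 m. ΔE/E₁ = 3.174/7.326 = 0.433.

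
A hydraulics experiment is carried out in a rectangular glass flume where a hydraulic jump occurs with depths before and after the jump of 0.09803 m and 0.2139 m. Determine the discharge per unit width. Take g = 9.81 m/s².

q = 0.1791 m²/s

For a rectangular channel the momentum equation gives q² = ½·g·y₁·y₂·(y₁ + y₂) = ½×9.81×0.09803×0.2139×0.3119 = 0.03208.
q = √0.03208 = 0.1791 m²/s.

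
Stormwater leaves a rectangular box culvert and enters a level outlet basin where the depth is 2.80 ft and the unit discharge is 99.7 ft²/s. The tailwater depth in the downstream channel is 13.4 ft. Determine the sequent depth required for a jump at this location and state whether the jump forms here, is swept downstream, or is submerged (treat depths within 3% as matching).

V₁ = q/y₁ = 99.7/2.80 = 35.6 ft/s. Fr₁ = V₁/√(g·y₁) = 35.6/√(32.2×2.80) = 3.75.
Conjugate-depth relation: y₂/y₁ = ½[√(1 + 8Fr₁²) − 1] = ½[√113.5 − 1] = 4.83.
y₂ = 4.83 × 2.80 = 13.5 ft.
Tailwater y_tw = 13.4 ft: y_tw ≈ y₂, so the jump forms here.

y₂ = 13.5 ft; the jump forms here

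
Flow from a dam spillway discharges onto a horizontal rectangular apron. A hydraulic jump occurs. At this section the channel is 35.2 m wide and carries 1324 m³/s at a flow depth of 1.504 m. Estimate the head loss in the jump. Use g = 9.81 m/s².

ΔE = 19.85 m

q = Q/b = 1324/35.2 = 37.61 m²/s; V₁ = q/y₁ = 25.01 m/s. Fr₁ = V₁/√(g·y₁) = 6.511.
By Bélanger, y₂/y₁ = ½[√(1 + 8Fr₁²) − 1] = ½[√340.13 − 1] = 8.721.
y₂ = 8.721 × 1.504 = 13.12 m.
V₂ = q/y₂ = 37.61/13.12 = 2.868 m/s. E₁ = y₁ + V₁²/2g = 33.38 m; E₂ = y₂ + V₂²/2g = 13.54 m. ΔE = E₁ − E₂ = 19.85 m.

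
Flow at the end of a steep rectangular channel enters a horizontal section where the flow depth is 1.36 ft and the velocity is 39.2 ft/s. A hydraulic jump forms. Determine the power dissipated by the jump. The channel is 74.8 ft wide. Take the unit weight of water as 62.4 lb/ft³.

P = 6381 hp

Fr₁ = V₁/√(g·y₁) = 39.2/√(32.2×1.36) = 5.92.
Conjugate-depth relation: y₂/y₁ = ½[√(1 + 8Fr₁²) − 1] = ½[√281.7 − 1] = 7.89.
y₂ = 7.89 × 1.36 = 10.7 ft.
Head loss: ΔE = (y₂ − y₁)³/(4y₁y₂) = (10.7 − 1.36)³/(4×1.36×10.7) = 824/58.4 = 14.1 ft.
q = V₁·y₁ = 39.2 × 1.36 = 53.3 ft²/s. Q = q·b = 53.3 × 74.8 = 3988 cfs. P = γ·Q·ΔE/550 = 62.4 × 3988 × 14.1 / 550 = 6381 hp.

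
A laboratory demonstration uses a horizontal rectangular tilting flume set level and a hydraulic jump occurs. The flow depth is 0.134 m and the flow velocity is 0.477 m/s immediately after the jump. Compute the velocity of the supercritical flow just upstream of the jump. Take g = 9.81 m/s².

V₁ = 1.75 m/s

Fr₂ = V₂/√(g·y₂) = 0.477/√(9.81×0.134) = 0.416.
From the momentum equation (using Fr₂), y₁/y₂ = ½[√(1 + 8Fr₂²) − 1] = ½[√2.385 − 1] = 0.272.
y₁ = 0.272 × 0.134 = 0.0365 m.
V₁ = q/y₁ = 0.0639/0.0365 = 1.75 m/s.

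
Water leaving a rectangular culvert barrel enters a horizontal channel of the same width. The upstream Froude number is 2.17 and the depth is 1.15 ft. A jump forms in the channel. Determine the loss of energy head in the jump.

Fr₁ = 2.17 (given).
Conjugate-depth relation: y₂/y₁ = ½[√(1 + 8Fr₁²) − 1] = ½[√38.67 − 1] = 2.61.
y₂ = 2.61 × 1.15 = 3.00 ft.
Head loss: ΔE = (y₂ − y₁)³/(4y₁y₂) = (3.00 − 1.15)³/(4×1.15×3.00) = 6.34/13.8 = 0.459 ft.

ΔE = 0.459 ft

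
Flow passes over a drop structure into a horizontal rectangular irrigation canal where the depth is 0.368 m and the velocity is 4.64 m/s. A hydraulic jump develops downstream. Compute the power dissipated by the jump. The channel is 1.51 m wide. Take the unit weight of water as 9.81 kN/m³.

Fr₁ = V₁/√(g·y₁) = 4.64/√(9.81×0.368) = 2.44.
From the momentum equation for a rectangular channel, y₂/y₁ = ½[√(1 + 8Fr₁²) − 1] = ½[√48.71 − 1] = 2.99.
y₂ = 2.99 × 0.368 = 1.10 m.
q = V₁·y₁ = 4.64 × 0.368 = 1.71 m²/s. V₂ = q/y₂ = 1.71/1.10 = 1.55 m/s. E₁ = y₁ + V₁²/2g = 1.47 m; E₂ = y₂ + V₂²/2g = 1.22 m. ΔE = E₁ − E₂ = 0.242 m.
Q = q·b = 1.71 × 1.51 = 2.58 m³/s. P = γ·Q·ΔE = 9.81 × 2.58 × 0.242 = 6.13 kW.

P = 6.13 kW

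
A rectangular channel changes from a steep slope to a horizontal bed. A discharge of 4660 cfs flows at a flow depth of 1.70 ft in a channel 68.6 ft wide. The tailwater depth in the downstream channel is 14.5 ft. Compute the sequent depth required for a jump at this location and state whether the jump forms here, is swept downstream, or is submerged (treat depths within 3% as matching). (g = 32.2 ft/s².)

q = Q/b = 4660/68.6 = 67.9 ft²/s; V₁ = q/y₁ = 40.0 ft/s. Fr₁ = V₁/√(g·y₁) = 5.40.
From the momentum equation for a rectangular channel, y₂/y₁ = ½[√(1 + 8Fr₁²) − 1] = ½[√234.4 − 1] = 7.15.
y₂ = 7.15 × 1.70 = 12.2 ft.
Tailwater y_tw = 14.5 ft: y_tw > y₂, so the jump is submerged.

y₂ = 12.2 ft; the jump is submerged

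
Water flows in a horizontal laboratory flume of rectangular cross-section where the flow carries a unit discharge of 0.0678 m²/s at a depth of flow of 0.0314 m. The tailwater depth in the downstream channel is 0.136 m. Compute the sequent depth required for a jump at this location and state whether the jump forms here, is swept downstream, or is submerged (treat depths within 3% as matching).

y₂ = 0.158 m; the jump is swept downstream

V₁ = q/y₁ = 0.0678/0.0314 = 2.16 m/s. Fr₁ = V₁/√(g·y₁) = 2.16/√(9.81×0.0314) = 3.89.
Conjugate-depth relation: y₂/y₁ = ½[√(1 + 8Fr₁²) − 1] = ½[√122.1 − 1] = 5.02.
y₂ = 5.02 × 0.0314 = 0.158 m.
Tailwater y_tw = 0.136 m: y_tw < y₂, so the jump is swept downstream.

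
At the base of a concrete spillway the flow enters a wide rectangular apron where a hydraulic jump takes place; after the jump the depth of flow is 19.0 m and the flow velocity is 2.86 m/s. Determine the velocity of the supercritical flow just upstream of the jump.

Fr₂ = V₂/√(g·y₂) = 2.86/√(9.81×19.0) = 0.209.
Since the conjugate-depth ratio holds either way, y₁/y₂ = ½[√(1 + 8Fr₂²) − 1] = ½[√1.351 − 1] = 0.0812.
y₁ = 0.0812 × 19.0 = 1.54 m.
V₁ = q/y₁ = 54.3/1.54 = 35.2 m/s.

V₁ = 35.2 m/s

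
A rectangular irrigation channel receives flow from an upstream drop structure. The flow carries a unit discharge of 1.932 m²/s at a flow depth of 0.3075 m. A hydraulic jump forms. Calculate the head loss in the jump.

V₁ = q/y₁ = 1.932/0.3075 = 6.283 m/s. Fr₁ = V₁/√(g·y₁) = 6.283/√(9.81×0.3075) = 3.617.
Bélanger equation: y₂/y₁ = ½[√(1 + 8Fr₁²) − 1] = ½[√105.69 − 1] = 4.640.
y₂ = 4.640 × 0.3075 = 1.427 m.
Head loss: ΔE = (y₂ − y₁)³/(4y₁y₂) = (1.427 − 0.3075)³/(4×0.3075×1.427) = 1.403/1.755 = 0.7992 m.

ΔE = 0.7992 m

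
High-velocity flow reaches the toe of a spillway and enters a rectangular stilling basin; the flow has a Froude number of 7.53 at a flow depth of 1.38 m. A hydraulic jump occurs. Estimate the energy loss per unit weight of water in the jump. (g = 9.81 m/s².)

ΔE = 26.1 m

Fr₁ = 7.53 (given).
Bélanger equation: y₂/y₁ = ½[√(1 + 8Fr₁²) − 1] = ½[√454.6 − 1] = 10.2.
y₂ = 10.2 × 1.38 = 14.0 m.
Head loss: ΔE = (y₂ − y₁)³/(4y₁y₂) = (14.0 − 1.38)³/(4×1.38×14.0) = 2020/77.4 = 26.1 m.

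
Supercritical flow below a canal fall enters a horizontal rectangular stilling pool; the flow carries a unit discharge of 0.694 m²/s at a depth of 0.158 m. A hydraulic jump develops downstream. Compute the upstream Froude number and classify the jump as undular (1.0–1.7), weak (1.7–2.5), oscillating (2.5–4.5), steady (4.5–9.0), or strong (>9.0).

V₁ = q/y₁ = 0.694/0.158 = 4.39 m/s. Fr₁ = V₁/√(g·y₁) = 4.39/√(9.81×0.158) = 3.53.
Fr₁ = 3.53 lies in the oscillating range.

Fr₁ = 3.53; oscillating jump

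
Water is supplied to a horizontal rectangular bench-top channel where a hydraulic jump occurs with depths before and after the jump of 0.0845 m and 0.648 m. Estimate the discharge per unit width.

For a rectangular channel the momentum equation gives q² = ½·g·y₁·y₂·(y₁ + y₂) = ½×9.81×0.0845×0.648×0.733 = 0.197.
q = √0.197 = 0.444 m²/s.

q = 0.444 m²/s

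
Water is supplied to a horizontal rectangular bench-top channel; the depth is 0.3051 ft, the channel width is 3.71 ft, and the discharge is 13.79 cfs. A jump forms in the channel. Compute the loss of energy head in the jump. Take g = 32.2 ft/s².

ΔE = 0.9868 ft

q = Q/b = 13.79/3.71 = 3.717 ft²/s; V₁ = q/y₁ = 12.18 ft/s. Fr₁ = V₁/√(g·y₁) = 3.887.
Conjugate-depth relation: y₂/y₁ = ½[√(1 + 8Fr₁²) − 1] = ½[√121.86 − 1] = 5.020.
y₂ = 5.020 × 0.3051 = 1.531 ft.
V₂ = q/y₂ = 3.717/1.531 = 2.427 ft/s. E₁ = y₁ + V₁²/2g = 2.610 ft; E₂ = y₂ + V₂²/2g = 1.623 ft. ΔE = E₁ − E₂ = 0.9868 ft.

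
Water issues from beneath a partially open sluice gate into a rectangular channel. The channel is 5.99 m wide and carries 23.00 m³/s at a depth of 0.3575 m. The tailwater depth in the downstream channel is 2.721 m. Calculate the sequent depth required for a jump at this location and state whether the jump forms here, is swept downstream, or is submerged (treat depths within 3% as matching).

y₂ = 2.726 m; the jump forms here

q = Q/b = 23.00/5.99 = 3.840 m²/s; V₁ = q/y₁ = 10.74 m/s. Fr₁ = V₁/√(g·y₁) = 5.735.
From the momentum equation for a rectangular channel, y₂/y₁ = ½[√(1 + 8Fr₁²) − 1] = ½[√264.14 − 1] = 7.626.
y₂ = 7.626 × 0.3575 = 2.726 m.
Tailwater y_tw = 2.721 m: y_tw ≈ y₂, so the jump forms here.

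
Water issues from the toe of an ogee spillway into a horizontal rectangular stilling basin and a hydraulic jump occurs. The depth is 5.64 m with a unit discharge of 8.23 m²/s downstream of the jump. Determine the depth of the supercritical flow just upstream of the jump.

y₁ = 0.405 m

V₂ = q/y₂ = 8.23/5.64 = 1.46 m/s; Fr₂ = V₂/√(g·y₂) = 0.196.
The Bélanger relation is symmetric: y₁/y₂ = ½[√(1 + 8Fr₂²) − 1] = ½[√1.308 − 1] = 0.0718.
y₁ = 0.0718 × 5.64 = 0.405 m.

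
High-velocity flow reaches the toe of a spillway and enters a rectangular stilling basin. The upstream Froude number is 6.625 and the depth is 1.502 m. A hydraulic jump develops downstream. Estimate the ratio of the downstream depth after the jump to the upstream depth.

Fr₁ = 6.625 (given).
By Bélanger, y₂/y₁ = ½[√(1 + 8Fr₁²) − 1] = ½[√352.12 − 1] = 8.882.

y₂/y₁ = 8.882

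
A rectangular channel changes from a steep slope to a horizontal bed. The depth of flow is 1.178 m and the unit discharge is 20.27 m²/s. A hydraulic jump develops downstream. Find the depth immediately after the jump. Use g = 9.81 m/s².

V₁ = q/y₁ = 20.27/1.178 = 17.21 m/s. Fr₁ = V₁/√(g·y₁) = 17.21/√(9.81×1.178) = 5.062.
By Bélanger, y₂/y₁ = ½[√(1 + 8Fr₁²) − 1] = ½[√205.97 − 1] = 6.676.
y₂ = 6.676 × 1.178 = 7.864 m.

y₂ = 7.864 m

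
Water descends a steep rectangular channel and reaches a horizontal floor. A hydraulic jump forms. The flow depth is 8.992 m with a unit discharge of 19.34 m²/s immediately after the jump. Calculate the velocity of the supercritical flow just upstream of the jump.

V₂ = q/y₂ = 19.34/8.992 = 2.151 m/s; Fr₂ = V₂/√(g·y₂) = 0.2290.
The Bélanger relation is symmetric: y₁/y₂ = ½[√(1 + 8Fr₂²) − 1] = ½[√1.4195 − 1] = 0.09572.
y₁ = 0.09572 × 8.992 = 0.8607 m.
V₁ = q/y₁ = 19.34/0.8607 = 22.47 m/s.

V₁ = 22.47 m/s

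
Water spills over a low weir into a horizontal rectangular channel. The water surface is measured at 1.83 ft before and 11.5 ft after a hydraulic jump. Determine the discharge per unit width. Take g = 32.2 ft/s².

For a rectangular channel the momentum equation gives q² = ½·g·y₁·y₂·(y₁ + y₂) = ½×32.2×1.83×11.5×13.3 = 4517.
q = √4517 = 67.2 ft²/s.

q = 67.2 ft²/s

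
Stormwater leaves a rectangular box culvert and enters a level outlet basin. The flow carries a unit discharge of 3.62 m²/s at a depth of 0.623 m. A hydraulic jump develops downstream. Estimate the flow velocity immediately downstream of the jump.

V₂ = 2.03 m/s

V₁ = q/y₁ = 3.62/0.623 = 5.81 m/s. Fr₁ = V₁/√(g·y₁) = 5.81/√(9.81×0.623) = 2.35.
Bélanger equation: y₂/y₁ = ½[√(1 + 8Fr₁²) − 1] = ½[√45.20 − 1] = 2.86.
y₂ = 2.86 × 0.623 = 1.78 m.
V₂ = q/y₂ = 3.62/1.78 = 2.03 m/s.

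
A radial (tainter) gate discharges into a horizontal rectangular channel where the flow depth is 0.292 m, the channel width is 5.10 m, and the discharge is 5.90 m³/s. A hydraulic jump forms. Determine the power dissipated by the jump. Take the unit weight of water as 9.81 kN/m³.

P = 9.36 kW

q = Q/b = 5.90/5.10 = 1.16 m²/s; V₁ = q/y₁ = 3.96 m/s. Fr₁ = V₁/√(g·y₁) = 2.34.
Conjugate-depth relation: y₂/y₁ = ½[√(1 + 8Fr₁²) − 1] = ½[√44.84 − 1] = 2.85.
y₂ = 2.85 × 0.292 = 0.832 m.
Head loss: ΔE = (y₂ − y₁)³/(4y₁y₂) = (0.832 − 0.292)³/(4×0.292×0.832) = 0.157/0.971 = 0.162 m.
P = γ·Q·ΔE = 9.81 × 5.90 × 0.162 = 9.36 kW.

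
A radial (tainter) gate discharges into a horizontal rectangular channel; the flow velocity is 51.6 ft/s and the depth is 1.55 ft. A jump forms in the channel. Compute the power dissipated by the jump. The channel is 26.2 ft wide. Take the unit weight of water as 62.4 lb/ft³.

Fr₁ = V₁/√(g·y₁) = 51.6/√(32.2×1.55) = 7.30.
Sequent-depth ratio: y₂/y₁ = ½[√(1 + 8Fr₁²) − 1] = ½[√427.8 − 1] = 9.84.
y₂ = 9.84 × 1.55 = 15.3 ft.
Head loss: ΔE = (y₂ − y₁)³/(4y₁y₂) = (15.3 − 1.55)³/(4×1.55×15.3) = 2574/94.6 = 27.2 ft.
q = V₁·y₁ = 51.6 × 1.55 = 80.0 ft²/s. Q = q·b = 80.0 × 26.2 = 2095 cfs. P = γ·Q·ΔE/550 = 62.4 × 2095 × 27.2 / 550 = 6470 hp.

P = 6470 hp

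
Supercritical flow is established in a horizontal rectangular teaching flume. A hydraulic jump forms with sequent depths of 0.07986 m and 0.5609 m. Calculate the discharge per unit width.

For a rectangular channel the momentum equation gives q² = ½·g·y₁·y₂·(y₁ + y₂) = ½×9.81×0.07986×0.5609×0.6408 = 0.1408.
q = √0.1408 = 0.3752 m²/s.

q = 0.3752 m²/s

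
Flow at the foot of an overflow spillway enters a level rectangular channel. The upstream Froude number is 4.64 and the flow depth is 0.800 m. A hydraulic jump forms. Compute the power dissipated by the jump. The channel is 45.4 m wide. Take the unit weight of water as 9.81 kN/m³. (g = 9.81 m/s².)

P = 19981 kW

Fr₁ = 4.64 (given).
Bélanger equation: y₂/y₁ = ½[√(1 + 8Fr₁²) − 1] = ½[√173.2 − 1] = 6.08.
y₂ = 6.08 × 0.800 = 4.86 m.
V₁ = Fr₁·√(g·y₁) = 4.64×√(9.81×0.800) = 13.0 m/s; q = V₁·y₁ = 10.4 m²/s. V₂ = q/y₂ = 10.4/4.86 = 2.14 m/s. E₁ = y₁ + V₁²/2g = 9.41 m; E₂ = y₂ + V₂²/2g = 5.10 m. ΔE = E₁ − E₂ = 4.31 m.
Q = q·b = 10.4 × 45.4 = 472 m³/s. P = γ·Q·ΔE = 9.81 × 472 × 4.31 = 19981 kW.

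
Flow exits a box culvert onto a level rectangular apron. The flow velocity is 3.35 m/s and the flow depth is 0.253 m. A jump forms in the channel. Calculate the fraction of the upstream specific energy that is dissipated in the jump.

Fr₁ = V₁/√(g·y₁) = 3.35/√(9.81×0.253) = 2.13.
Bélanger equation: y₂/y₁ = ½[√(1 + 8Fr₁²) − 1] = ½[√37.17 − 1] = 2.55.
y₂ = 2.55 × 0.253 = 0.645 m.
E₁ = y₁ + V₁²/2g = 0.825 m. ΔE = (y₂ − y₁)³/(4y₁y₂) = 0.0922 m. ΔE/E₁ = 0.0922/0.825 = 0.112.

ΔE/E₁ = 0.112 (11.2%)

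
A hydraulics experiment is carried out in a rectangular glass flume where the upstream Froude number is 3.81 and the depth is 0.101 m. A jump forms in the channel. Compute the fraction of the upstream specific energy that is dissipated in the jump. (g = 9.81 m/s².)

ΔE/E₁ = 0.369 (36.9%)

Fr₁ = 3.81 (given).
Conjugate-depth relation: y₂/y₁ = ½[√(1 + 8Fr₁²) − 1] = ½[√117.1 − 1] = 4.91.
y₂ = 4.91 × 0.101 = 0.496 m.
E₁ = y₁(1 + Fr₁²/2) = 0.101×(1 + 3.81²/2) = 0.834 m. ΔE = (y₂ − y₁)³/(4y₁y₂) = 0.308 m. ΔE/E₁ = 0.308/0.834 = 0.369.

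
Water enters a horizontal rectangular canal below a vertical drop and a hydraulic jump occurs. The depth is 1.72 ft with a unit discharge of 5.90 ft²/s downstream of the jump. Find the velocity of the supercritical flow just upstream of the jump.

V₂ = q/y₂ = 5.90/1.72 = 3.43 ft/s; Fr₂ = V₂/√(g·y₂) = 0.461.
Since the conjugate-depth ratio holds either way, y₁/y₂ = ½[√(1 + 8Fr₂²) − 1] = ½[√2.700 − 1] = 0.322.
y₁ = 0.322 × 1.72 = 0.553 ft.
V₁ = q/y₁ = 5.90/0.553 = 10.7 ft/s.

V₁ = 10.7 ft/s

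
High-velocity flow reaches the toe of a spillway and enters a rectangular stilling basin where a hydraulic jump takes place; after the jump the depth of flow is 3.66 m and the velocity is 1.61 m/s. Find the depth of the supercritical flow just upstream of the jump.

Fr₂ = V₂/√(g·y₂) = 1.61/√(9.81×3.66) = 0.269.
Since the conjugate-depth ratio holds either way, y₁/y₂ = ½[√(1 + 8Fr₂²) − 1] = ½[√1.578 − 1] = 0.128.
y₁ = 0.128 × 3.66 = 0.468 m.

y₁ = 0.468 m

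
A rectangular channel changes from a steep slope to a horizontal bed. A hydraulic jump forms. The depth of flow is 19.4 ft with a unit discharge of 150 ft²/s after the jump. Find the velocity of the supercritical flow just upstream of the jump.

V₂ = q/y₂ = 150/19.4 = 7.73 ft/s; Fr₂ = V₂/√(g·y₂) = 0.309.
From the momentum equation (using Fr₂), y₁/y₂ = ½[√(1 + 8Fr₂²) − 1] = ½[√1.766 − 1] = 0.164.
y₁ = 0.164 × 19.4 = 3.19 ft.
V₁ = q/y₁ = 150/3.19 = 47.0 ft/s.

V₁ = 47.0 ft/s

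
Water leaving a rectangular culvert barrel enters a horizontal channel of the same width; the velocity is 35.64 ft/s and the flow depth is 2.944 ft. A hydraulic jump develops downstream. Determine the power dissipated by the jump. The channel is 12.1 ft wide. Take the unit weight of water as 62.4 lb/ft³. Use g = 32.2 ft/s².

P = 1143 hp

Fr₁ = V₁/√(g·y₁) = 35.64/√(32.2×2.944) = 3.661.
By Bélanger, y₂/y₁ = ½[√(1 + 8Fr₁²) − 1] = ½[√108.19 − 1] = 4.701.
y₂ = 4.701 × 2.944 = 13.84 ft.
q = V₁·y₁ = 35.64 × 2.944 = 104.9 ft²/s. V₂ = q/y₂ = 104.9/13.84 = 7.582 ft/s. E₁ = y₁ + V₁²/2g = 22.67 ft; E₂ = y₂ + V₂²/2g = 14.73 ft. ΔE = E₁ − E₂ = 7.936 ft.
Q = q·b = 104.9 × 12.1 = 1270 cfs. P = γ·Q·ΔE/550 = 62.4 × 1270 × 7.936 / 550 = 1143 hp.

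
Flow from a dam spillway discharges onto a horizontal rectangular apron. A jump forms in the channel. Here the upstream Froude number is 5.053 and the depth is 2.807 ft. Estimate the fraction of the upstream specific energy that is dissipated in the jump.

ΔE/E₁ = 0.495 (49.5%)

Fr₁ = 5.053 (given).
Conjugate-depth relation: y₂/y₁ = ½[√(1 + 8Fr₁²) − 1] = ½[√205.26 − 1] = 6.663.
y₂ = 6.663 × 2.807 = 18.70 ft.
E₁ = y₁(1 + Fr₁²/2) = 2.807×(1 + 5.053²/2) = 38.64 ft. ΔE = (y₂ − y₁)³/(4y₁y₂) = 19.13 ft. ΔE/E₁ = 19.13/38.64 = 0.495.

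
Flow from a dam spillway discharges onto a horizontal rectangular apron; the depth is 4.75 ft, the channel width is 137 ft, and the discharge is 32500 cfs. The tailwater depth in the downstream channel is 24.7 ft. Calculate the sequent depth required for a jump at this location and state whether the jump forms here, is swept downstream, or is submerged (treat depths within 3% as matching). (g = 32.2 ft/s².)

y₂ = 24.9 ft; the jump forms here

q = Q/b = 32500/137 = 237 ft²/s; V₁ = q/y₁ = 49.9 ft/s. Fr₁ = V₁/√(g·y₁) = 4.04.
From the momentum equation for a rectangular channel, y₂/y₁ = ½[√(1 + 8Fr₁²) − 1] = ½[√131.5 − 1] = 5.23.
y₂ = 5.23 × 4.75 = 24.9 ft.
Tailwater y_tw = 24.7 ft: y_tw ≈ y₂, so the jump forms here.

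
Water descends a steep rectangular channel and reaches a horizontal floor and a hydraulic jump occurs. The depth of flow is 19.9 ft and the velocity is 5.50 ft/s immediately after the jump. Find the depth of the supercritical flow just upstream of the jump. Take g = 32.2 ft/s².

Fr₂ = V₂/√(g·y₂) = 5.50/√(32.2×19.9) = 0.217.
The Bélanger relation is symmetric: y₁/y₂ = ½[√(1 + 8Fr₂²) − 1] = ½[√1.378 − 1] = 0.0869.
y₁ = 0.0869 × 19.9 = 1.73 ft.

y₁ = 1.73 ft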